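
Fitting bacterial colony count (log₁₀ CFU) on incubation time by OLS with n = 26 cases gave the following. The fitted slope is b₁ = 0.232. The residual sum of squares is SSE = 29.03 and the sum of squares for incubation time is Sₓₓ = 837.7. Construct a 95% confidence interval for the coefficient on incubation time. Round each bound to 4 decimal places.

MSE = SSE/(n − 2) = 29.03/24 = 1.20958.
SE(b₁) = √(MSE/Sₓₓ) = √(1.20958/837.7) = 0.0379991.
df = n − 2 = 24.
t* = t_{0.025, 24} = 2.063899.
Margin = t* × SE = 2.063899 × 0.0379991 = 0.078426.
CI: 0.232 ± 0.078426 → (0.1536, 0.3104).
With 95% confidence, each one-unit increase in incubation time is associated with a change of between 0.1536 and 0.3104 log₁₀ CFU in bacterial colony count.

(0.1536, 0.3104)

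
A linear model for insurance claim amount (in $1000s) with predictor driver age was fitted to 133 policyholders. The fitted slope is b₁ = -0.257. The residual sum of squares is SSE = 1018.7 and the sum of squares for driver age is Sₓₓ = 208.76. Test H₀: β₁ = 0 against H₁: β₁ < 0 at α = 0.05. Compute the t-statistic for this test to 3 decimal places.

t = -1.332

MSE = SSE/(n − 2) = 1018.7/131 = 7.77634.
SE(b₁) = √(MSE/Sₓₓ) = √(7.77634/208.76) = 0.193003.
t = -0.257 / 0.193003 = -1.332.
df = n − 2 = 131.
One-sided p ≈ 0.0927, which is ≥ 0.05, so fail to reject H₀.
The data do not give significant evidence that the true slope on driver age is negative.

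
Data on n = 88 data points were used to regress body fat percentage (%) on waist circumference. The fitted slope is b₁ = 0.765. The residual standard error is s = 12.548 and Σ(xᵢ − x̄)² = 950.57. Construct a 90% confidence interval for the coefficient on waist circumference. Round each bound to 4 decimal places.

(0.0883, 1.4417)

SE(b₁) = s/√Sₓₓ = 12.548/√950.57 = 0.406989.
df = n − 2 = 86.
t* = t_{0.05, 86} = 1.662765.
Margin = t* × SE = 1.662765 × 0.406989 = 0.676727.
CI: 0.765 ± 0.676727 → (0.0883, 1.4417).
With 90% confidence, each one-unit increase in waist circumference is associated with a change of between 0.0883 and 1.4417 % in body fat percentage.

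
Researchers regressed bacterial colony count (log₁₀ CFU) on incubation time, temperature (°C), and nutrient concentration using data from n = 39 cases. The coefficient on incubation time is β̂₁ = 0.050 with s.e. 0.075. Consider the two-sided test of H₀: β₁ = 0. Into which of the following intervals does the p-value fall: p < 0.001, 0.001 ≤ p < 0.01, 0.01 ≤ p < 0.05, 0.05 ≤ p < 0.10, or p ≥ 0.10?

t = 0.050 / 0.075 = 0.667.
df = n − k − 1 = 39 − 3 − 1 = 35.
Two-sided p = 2·P(T_{35} > |t|) ≈ 0.5094.
So p ≥ 0.10.

p ≥ 0.10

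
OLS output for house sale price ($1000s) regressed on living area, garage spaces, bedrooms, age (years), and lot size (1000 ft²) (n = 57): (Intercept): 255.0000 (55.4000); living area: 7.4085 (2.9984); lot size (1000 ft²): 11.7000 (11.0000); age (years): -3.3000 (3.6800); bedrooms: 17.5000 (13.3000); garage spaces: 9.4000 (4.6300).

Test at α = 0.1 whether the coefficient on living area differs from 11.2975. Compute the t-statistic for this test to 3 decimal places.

Read off: b = 7.4085, SE = 2.9984 for living area.
H₀: β₁ = 11.2975 vs H₁: β₁ ≠ 11.2975.
t = (7.4085 − 11.2975) / 2.9984 = -1.297.
df = n − k − 1 = 57 − 5 − 1 = 51.
Two-sided p ≈ 0.2005, which is ≥ 0.1, so fail to reject H₀.
The data are consistent with a true slope of 11.2975 $1000s per unit of living area, holding the other predictors fixed.

t = -1.297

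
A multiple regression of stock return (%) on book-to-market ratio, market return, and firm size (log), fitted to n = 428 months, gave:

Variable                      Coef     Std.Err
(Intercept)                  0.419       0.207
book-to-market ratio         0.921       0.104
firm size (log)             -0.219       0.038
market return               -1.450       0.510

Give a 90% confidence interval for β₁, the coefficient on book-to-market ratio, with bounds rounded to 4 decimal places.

(0.7496, 1.0924)

Read off: b = 0.921, SE = 0.104 for book-to-market ratio.
df = n − k − 1 = 428 − 3 − 1 = 424.
t* = t_{0.05, 424} = 1.648455.
Margin = t* × SE = 1.648455 × 0.104 = 0.171439.
CI: 0.921 ± 0.171439 → (0.7496, 1.0924).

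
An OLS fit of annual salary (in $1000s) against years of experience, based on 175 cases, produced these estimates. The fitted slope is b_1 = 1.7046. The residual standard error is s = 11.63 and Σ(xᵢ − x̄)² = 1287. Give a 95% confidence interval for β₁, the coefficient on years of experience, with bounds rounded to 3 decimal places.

(1.065, 2.344)

SE(b_1) = s/√Sₓₓ = 11.63/√1287 = 0.324183.
df = n − 2 = 173.
t* = t_{0.025, 173} = 1.973771.
Margin = t* × SE = 1.973771 × 0.324183 = 0.63986.
CI: 1.7046 ± 0.63986 → (1.065, 2.344).
With 95% confidence, each one-unit increase in years of experience is associated with a change of between 1.065 and 2.344 $1000s in annual salary.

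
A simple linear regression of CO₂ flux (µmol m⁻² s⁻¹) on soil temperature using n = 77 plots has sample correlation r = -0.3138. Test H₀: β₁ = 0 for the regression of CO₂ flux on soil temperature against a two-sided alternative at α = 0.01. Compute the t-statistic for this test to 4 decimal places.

t = r·√(n − 2)/√(1 − r²) = -0.3138·√75/√0.90153 = -2.8622.
df = n − 2 = 75.
Two-sided p ≈ 0.0055, which is < 0.01, so reject H₀.
There is evidence of a linear association between soil temperature and CO₂ flux.

t = -2.8622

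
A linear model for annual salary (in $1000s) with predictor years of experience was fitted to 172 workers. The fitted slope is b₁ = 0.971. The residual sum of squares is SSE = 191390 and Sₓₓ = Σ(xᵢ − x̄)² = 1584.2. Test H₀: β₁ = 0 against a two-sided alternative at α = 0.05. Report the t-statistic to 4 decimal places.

MSE = SSE/(n − 2) = 191390/170 = 1125.82.
SE(b₁) = √(MSE/Sₓₓ) = √(1125.82/1584.2) = 0.843005.
t = 0.971 / 0.843005 = 1.1518.
df = n − 2 = 170.
Two-sided p ≈ 0.2510, which is ≥ 0.05, so fail to reject H₀.
The data do not give significant evidence of an association between years of experience and annual salary.

t = 1.1518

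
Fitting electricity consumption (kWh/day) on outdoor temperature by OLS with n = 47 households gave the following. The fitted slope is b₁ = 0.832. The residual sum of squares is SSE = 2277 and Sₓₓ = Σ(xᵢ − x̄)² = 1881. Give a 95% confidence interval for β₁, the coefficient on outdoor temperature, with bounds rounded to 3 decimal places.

(0.502, 1.162)

MSE = SSE/(n − 2) = 2277/45 = 50.6.
SE(b₁) = √(MSE/Sₓₓ) = √(50.6/1881) = 0.164014.
df = n − 2 = 45.
t* = t_{0.025, 45} = 2.014103.
Margin = t* × SE = 2.014103 × 0.164014 = 0.33034.
CI: 0.832 ± 0.33034 → (0.502, 1.162).
With 95% confidence, each one-unit increase in outdoor temperature is associated with a change of between 0.502 and 1.162 kWh/day in electricity consumption.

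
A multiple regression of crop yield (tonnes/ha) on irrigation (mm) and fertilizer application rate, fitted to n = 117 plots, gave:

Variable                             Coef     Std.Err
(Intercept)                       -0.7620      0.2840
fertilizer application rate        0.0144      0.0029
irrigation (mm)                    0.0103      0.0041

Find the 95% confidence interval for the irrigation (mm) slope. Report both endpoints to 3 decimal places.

(0.002, 0.018)

Read off: b = 0.0103, SE = 0.0041 for irrigation (mm).
df = n − k − 1 = 117 − 2 − 1 = 114.
t* = t_{0.025, 114} = 1.980992.
Margin = t* × SE = 1.980992 × 0.0041 = 0.00812.
CI: 0.0103 ± 0.00812 → (0.002, 0.018).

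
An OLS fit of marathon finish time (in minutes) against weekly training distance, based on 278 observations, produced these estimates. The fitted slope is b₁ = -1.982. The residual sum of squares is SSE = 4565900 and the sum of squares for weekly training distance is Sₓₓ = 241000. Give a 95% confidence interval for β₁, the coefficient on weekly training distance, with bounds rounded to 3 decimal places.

(-2.498, -1.466)

MSE = SSE/(n − 2) = 4565900/276 = 16543.1.
SE(b₁) = √(MSE/Sₓₓ) = √(16543.1/241000) = 0.261999.
df = n − 2 = 276.
t* = t_{0.025, 276} = 1.968596.
Margin = t* × SE = 1.968596 × 0.261999 = 0.51577.
CI: -1.982 ± 0.51577 → (-2.498, -1.466).
With 95% confidence, each one-unit increase in weekly training distance is associated with a change of between -2.498 and -1.466 minutes in marathon finish time.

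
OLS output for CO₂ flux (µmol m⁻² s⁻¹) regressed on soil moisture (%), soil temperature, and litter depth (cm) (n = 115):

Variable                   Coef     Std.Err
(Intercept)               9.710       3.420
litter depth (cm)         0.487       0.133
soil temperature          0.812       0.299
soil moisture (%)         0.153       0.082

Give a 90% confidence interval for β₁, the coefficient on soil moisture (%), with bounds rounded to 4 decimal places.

(0.0170, 0.2890)

Read off: b = 0.153, SE = 0.082 for soil moisture (%).
df = n − k − 1 = 115 − 3 − 1 = 111.
t* = t_{0.05, 111} = 1.658697.
Margin = t* × SE = 1.658697 × 0.082 = 0.136013.
CI: 0.153 ± 0.136013 → (0.0170, 0.2890).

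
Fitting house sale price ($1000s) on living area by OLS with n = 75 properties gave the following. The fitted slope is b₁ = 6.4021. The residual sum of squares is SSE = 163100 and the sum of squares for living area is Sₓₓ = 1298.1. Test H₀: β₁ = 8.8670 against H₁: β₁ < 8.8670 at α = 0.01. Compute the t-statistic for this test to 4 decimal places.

t = -1.8788

MSE = SSE/(n − 2) = 163100/73 = 2234.25.
SE(b₁) = √(MSE/Sₓₓ) = √(2234.25/1298.1) = 1.31193.
t = (6.4021 − 8.8670) / 1.31193 = -1.8788.
df = n − 2 = 73.
One-sided p ≈ 0.0321, which is ≥ 0.01, so fail to reject H₀.
The data do not give significant evidence that the true slope on living area is below 8.8670 $1000s per unit.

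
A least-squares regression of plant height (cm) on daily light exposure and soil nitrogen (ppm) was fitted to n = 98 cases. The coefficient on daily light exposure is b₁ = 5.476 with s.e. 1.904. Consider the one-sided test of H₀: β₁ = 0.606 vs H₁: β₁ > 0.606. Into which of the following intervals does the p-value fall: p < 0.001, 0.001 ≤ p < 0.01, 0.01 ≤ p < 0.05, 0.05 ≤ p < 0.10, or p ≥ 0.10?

0.001 ≤ p < 0.01

t = (5.476 − 0.606) / 1.904 = 2.558.
df = n − k − 1 = 98 − 2 − 1 = 95.
One-sided p = P(T_{95} > t) ≈ 0.0061.
So 0.001 ≤ p < 0.01.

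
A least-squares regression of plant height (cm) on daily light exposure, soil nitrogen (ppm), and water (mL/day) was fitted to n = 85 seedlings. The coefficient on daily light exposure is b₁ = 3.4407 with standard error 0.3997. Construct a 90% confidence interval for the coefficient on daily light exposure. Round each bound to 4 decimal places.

(2.7756, 4.1058)

df = n − k − 1 = 85 − 3 − 1 = 81.
t* = t_{0.05, 81} = 1.663884.
Margin = t* × SE = 1.663884 × 0.3997 = 0.665054.
CI: 3.4407 ± 0.665054 → (2.7756, 4.1058).
With 90% confidence, each one-unit increase in daily light exposure is associated with a change of between 2.7756 and 4.1058 cm in plant height, holding the other predictors fixed.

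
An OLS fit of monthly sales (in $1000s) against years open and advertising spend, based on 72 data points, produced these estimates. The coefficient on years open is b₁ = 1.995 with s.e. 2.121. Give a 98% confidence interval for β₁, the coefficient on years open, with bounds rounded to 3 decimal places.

df = n − k − 1 = 72 − 2 − 1 = 69.
t* = t_{0.01, 69} = 2.381615.
Margin = t* × SE = 2.381615 × 2.121 = 5.05140.
CI: 1.995 ± 5.05140 → (-3.056, 7.046).
With 98% confidence, each one-unit increase in years open is associated with a change of between -3.056 and 7.046 $1000s in monthly sales, holding the other predictors fixed.

(-3.056, 7.046)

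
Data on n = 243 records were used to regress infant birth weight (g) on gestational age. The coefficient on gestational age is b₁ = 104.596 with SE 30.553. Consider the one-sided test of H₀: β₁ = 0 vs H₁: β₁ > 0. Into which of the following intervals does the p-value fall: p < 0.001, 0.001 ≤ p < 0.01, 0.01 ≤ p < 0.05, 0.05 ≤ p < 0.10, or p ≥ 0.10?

t = 104.596 / 30.553 = 3.423.
df = n − 2 = 243 − 2 = 241.
One-sided p = P(T_{241} > t) ≈ 0.0004.
So p < 0.001.

p < 0.001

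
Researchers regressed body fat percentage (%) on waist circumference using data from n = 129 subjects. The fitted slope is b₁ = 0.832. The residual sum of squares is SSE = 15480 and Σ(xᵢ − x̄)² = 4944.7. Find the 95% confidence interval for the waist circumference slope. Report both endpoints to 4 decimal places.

(0.5213, 1.1427)

MSE = SSE/(n − 2) = 15480/127 = 121.89.
SE(b₁) = √(MSE/Sₓₓ) = √(121.89/4944.7) = 0.157005.
df = n − 2 = 127.
t* = t_{0.025, 127} = 1.97882.
Margin = t* × SE = 1.97882 × 0.157005 = 0.310685.
CI: 0.832 ± 0.310685 → (0.5213, 1.1427).
With 95% confidence, each one-unit increase in waist circumference is associated with a change of between 0.5213 and 1.1427 % in body fat percentage.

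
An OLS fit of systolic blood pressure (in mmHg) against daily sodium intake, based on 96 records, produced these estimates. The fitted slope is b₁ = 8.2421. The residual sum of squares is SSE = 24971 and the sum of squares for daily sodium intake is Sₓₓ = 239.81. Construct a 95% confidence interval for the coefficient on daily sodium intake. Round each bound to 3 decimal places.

(6.152, 10.332)

MSE = SSE/(n − 2) = 24971/94 = 265.649.
SE(b₁) = √(MSE/Sₓₓ) = √(265.649/239.81) = 1.0525.
df = n − 2 = 94.
t* = t_{0.025, 94} = 1.985523.
Margin = t* × SE = 1.985523 × 1.0525 = 2.08976.
CI: 8.2421 ± 2.08976 → (6.152, 10.332).
With 95% confidence, each one-unit increase in daily sodium intake is associated with a change of between 6.152 and 10.332 mmHg in systolic blood pressure.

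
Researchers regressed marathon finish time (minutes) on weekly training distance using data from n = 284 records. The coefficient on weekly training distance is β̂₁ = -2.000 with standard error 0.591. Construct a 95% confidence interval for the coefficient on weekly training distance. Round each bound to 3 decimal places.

(-3.163, -0.837)

df = n − 2 = 284 − 2 = 282.
t* = t_{0.025, 282} = 1.968412.
Margin = t* × SE = 1.968412 × 0.591 = 1.16333.
CI: -2.000 ± 1.16333 → (-3.163, -0.837).
With 95% confidence, each one-unit increase in weekly training distance is associated with a change of between -3.163 and -0.837 minutes in marathon finish time.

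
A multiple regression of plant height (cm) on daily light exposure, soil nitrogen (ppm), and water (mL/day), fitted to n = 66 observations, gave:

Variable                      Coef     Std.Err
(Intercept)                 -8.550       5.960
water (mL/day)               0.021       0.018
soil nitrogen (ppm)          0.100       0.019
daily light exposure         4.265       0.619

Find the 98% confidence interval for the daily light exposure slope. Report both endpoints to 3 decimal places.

(2.787, 5.743)

Read off: b = 4.265, SE = 0.619 for daily light exposure.
df = n − k − 1 = 66 − 3 − 1 = 62.
t* = t_{0.01, 62} = 2.388011.
Margin = t* × SE = 2.388011 × 0.619 = 1.47818.
CI: 4.265 ± 1.47818 → (2.787, 5.743).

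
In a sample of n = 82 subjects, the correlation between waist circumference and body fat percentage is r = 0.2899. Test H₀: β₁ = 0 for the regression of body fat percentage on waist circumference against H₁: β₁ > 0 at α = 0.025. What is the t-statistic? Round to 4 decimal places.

t = r·√(n − 2)/√(1 − r²) = 0.2899·√80/√0.915958 = 2.7093.
df = n − 2 = 80.
One-sided p ≈ 0.0041, which is < 0.025, so reject H₀.
There is evidence of a linear association between waist circumference and body fat percentage.

t = 2.7093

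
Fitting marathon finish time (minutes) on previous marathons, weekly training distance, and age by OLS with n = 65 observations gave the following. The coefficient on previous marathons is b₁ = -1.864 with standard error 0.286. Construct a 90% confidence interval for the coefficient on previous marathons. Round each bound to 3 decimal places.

df = n − k − 1 = 65 − 3 − 1 = 61.
t* = t_{0.05, 61} = 1.670219.
Margin = t* × SE = 1.670219 × 0.286 = 0.47768.
CI: -1.864 ± 0.47768 → (-2.342, -1.386).
With 90% confidence, each one-unit increase in previous marathons is associated with a change of between -2.342 and -1.386 minutes in marathon finish time, holding the other predictors fixed.

(-2.342, -1.386)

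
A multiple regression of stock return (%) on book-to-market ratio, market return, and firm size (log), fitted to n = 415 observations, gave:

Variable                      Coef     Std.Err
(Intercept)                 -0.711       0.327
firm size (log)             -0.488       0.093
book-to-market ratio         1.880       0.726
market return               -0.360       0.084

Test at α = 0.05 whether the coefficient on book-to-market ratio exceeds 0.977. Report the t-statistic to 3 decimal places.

t = 1.244

Read off: b = 1.880, SE = 0.726 for book-to-market ratio.
H₀: β₁ = 0.977 vs H₁: β₁ > 0.977.
t = (1.880 − 0.977) / 0.726 = 1.244.
df = n − k − 1 = 415 − 3 − 1 = 411.
One-sided p ≈ 0.1071, which is ≥ 0.05, so fail to reject H₀.
The data do not give significant evidence that the true slope on book-to-market ratio exceeds 0.977 % per unit, holding the other predictors fixed.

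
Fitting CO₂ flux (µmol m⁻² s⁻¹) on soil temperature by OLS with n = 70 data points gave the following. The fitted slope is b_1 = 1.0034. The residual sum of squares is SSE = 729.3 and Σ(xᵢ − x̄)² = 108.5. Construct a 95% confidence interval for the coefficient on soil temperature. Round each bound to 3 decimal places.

MSE = SSE/(n − 2) = 729.3/68 = 10.725.
SE(b_1) = √(MSE/Sₓₓ) = √(10.725/108.5) = 0.314401.
df = n − 2 = 68.
t* = t_{0.025, 68} = 1.995469.
Margin = t* × SE = 1.995469 × 0.314401 = 0.62738.
CI: 1.0034 ± 0.62738 → (0.376, 1.631).
With 95% confidence, each one-unit increase in soil temperature is associated with a change of between 0.376 and 1.631 µmol m⁻² s⁻¹ in CO₂ flux.

(0.376, 1.631)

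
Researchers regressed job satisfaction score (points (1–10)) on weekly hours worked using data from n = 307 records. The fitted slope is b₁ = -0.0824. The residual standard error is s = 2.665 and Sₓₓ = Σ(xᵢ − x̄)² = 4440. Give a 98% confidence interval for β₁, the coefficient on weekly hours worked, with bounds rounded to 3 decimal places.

(-0.176, 0.011)

SE(b₁) = s/√Sₓₓ = 2.665/√4440 = 0.039995.
df = n − 2 = 305.
t* = t_{0.01, 305} = 2.338636.
Margin = t* × SE = 2.338636 × 0.039995 = 0.09353.
CI: -0.0824 ± 0.09353 → (-0.176, 0.011).
With 98% confidence, each one-unit increase in weekly hours worked is associated with a change of between -0.176 and 0.011 points (1–10) in job satisfaction score.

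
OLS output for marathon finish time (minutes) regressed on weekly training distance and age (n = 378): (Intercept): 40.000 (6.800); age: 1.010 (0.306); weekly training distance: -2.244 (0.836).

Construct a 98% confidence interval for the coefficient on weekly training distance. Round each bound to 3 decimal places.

Read off: b = -2.244, SE = 0.836 for weekly training distance.
df = n − k − 1 = 378 − 2 − 1 = 375.
t* = t_{0.01, 375} = 2.336333.
Margin = t* × SE = 2.336333 × 0.836 = 1.95317.
CI: -2.244 ± 1.95317 → (-4.197, -0.291).

(-4.197, -0.291)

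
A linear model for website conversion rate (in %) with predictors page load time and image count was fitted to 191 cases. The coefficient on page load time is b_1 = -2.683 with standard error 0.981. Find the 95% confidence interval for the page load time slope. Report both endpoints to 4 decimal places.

(-4.6182, -0.7478)

df = n − k − 1 = 191 − 2 − 1 = 188.
t* = t_{0.025, 188} = 1.972663.
Margin = t* × SE = 1.972663 × 0.981 = 1.935182.
CI: -2.683 ± 1.935182 → (-4.6182, -0.7478).
With 95% confidence, each one-unit increase in page load time is associated with a change of between -4.6182 and -0.7478 % in website conversion rate, holding the other predictors fixed.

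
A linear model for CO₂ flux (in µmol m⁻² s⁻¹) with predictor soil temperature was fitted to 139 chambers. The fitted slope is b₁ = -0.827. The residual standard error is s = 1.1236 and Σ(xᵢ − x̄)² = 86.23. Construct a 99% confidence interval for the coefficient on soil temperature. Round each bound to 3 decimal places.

SE(b₁) = s/√Sₓₓ = 1.1236/√86.23 = 0.120999.
df = n − 2 = 137.
t* = t_{0.005, 137} = 2.612192.
Margin = t* × SE = 2.612192 × 0.120999 = 0.31607.
CI: -0.827 ± 0.31607 → (-1.143, -0.511).
With 99% confidence, each one-unit increase in soil temperature is associated with a change of between -1.143 and -0.511 µmol m⁻² s⁻¹ in CO₂ flux.

(-1.143, -0.511)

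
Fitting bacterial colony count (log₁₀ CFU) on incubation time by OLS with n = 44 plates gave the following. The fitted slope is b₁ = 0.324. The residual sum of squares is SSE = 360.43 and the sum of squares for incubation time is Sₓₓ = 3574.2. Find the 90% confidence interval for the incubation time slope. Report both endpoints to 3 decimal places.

MSE = SSE/(n − 2) = 360.43/42 = 8.58167.
SE(b₁) = √(MSE/Sₓₓ) = √(8.58167/3574.2) = 0.049.
df = n − 2 = 42.
t* = t_{0.05, 42} = 1.681952.
Margin = t* × SE = 1.681952 × 0.049 = 0.08242.
CI: 0.324 ± 0.08242 → (0.242, 0.406).
With 90% confidence, each one-unit increase in incubation time is associated with a change of between 0.242 and 0.406 log₁₀ CFU in bacterial colony count.

(0.242, 0.406)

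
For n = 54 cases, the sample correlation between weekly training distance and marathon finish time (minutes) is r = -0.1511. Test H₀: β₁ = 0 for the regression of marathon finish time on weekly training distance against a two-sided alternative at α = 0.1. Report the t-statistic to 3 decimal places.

t = -1.102

t = r·√(n − 2)/√(1 − r²) = -0.1511·√52/√0.977169 = -1.102.
df = n − 2 = 52.
Two-sided p ≈ 0.2754, which is ≥ 0.1, so fail to reject H₀.
The data do not give significant evidence of a linear association between weekly training distance and marathon finish time.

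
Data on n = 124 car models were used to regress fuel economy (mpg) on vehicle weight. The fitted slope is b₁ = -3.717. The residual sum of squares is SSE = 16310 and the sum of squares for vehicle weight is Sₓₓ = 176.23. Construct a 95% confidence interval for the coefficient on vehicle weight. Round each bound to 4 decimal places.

(-5.4412, -1.9928)

MSE = SSE/(n − 2) = 16310/122 = 133.689.
SE(b₁) = √(MSE/Sₓₓ) = √(133.689/176.23) = 0.870978.
df = n − 2 = 122.
t* = t_{0.025, 122} = 1.9796.
Margin = t* × SE = 1.9796 × 0.870978 = 1.724188.
CI: -3.717 ± 1.724188 → (-5.4412, -1.9928).
With 95% confidence, each one-unit increase in vehicle weight is associated with a change of between -5.4412 and -1.9928 mpg in fuel economy.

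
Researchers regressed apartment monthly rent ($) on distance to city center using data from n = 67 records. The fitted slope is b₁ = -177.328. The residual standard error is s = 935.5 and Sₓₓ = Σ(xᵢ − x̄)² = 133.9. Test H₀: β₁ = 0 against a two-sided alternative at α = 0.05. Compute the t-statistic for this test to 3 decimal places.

t = -2.193

SE(b₁) = s/√Sₓₓ = 935.5/√133.9 = 80.8451.
t = -177.328 / 80.8451 = -2.193.
df = n − 2 = 65.
Two-sided p ≈ 0.0319, which is < 0.05, so reject H₀.
There is evidence that distance to city center is associated with apartment monthly rent.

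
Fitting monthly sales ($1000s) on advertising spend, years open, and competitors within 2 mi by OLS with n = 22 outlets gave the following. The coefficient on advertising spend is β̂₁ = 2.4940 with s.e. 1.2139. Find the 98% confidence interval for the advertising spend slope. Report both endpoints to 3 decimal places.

df = n − k − 1 = 22 − 3 − 1 = 18.
t* = t_{0.01, 18} = 2.55238.
Margin = t* × SE = 2.55238 × 1.2139 = 3.09833.
CI: 2.4940 ± 3.09833 → (-0.604, 5.592).
With 98% confidence, each one-unit increase in advertising spend is associated with a change of between -0.604 and 5.592 $1000s in monthly sales, holding the other predictors fixed.

(-0.604, 5.592)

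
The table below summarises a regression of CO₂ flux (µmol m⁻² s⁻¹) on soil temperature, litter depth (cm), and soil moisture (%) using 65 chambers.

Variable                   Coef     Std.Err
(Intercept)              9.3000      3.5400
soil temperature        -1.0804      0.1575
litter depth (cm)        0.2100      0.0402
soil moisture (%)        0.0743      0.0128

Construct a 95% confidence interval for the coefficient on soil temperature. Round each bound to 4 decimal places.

Read off: b = -1.0804, SE = 0.1575 for soil temperature.
df = n − k − 1 = 65 − 3 − 1 = 61.
t* = t_{0.025, 61} = 1.999624.
Margin = t* × SE = 1.999624 × 0.1575 = 0.314941.
CI: -1.0804 ± 0.314941 → (-1.3953, -0.7655).

(-1.3953, -0.7655)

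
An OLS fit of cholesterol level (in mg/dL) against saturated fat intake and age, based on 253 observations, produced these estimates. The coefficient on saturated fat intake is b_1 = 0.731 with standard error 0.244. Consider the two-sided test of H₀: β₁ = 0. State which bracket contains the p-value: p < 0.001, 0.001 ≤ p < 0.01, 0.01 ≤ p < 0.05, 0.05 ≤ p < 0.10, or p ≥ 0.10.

t = 0.731 / 0.244 = 2.996.
df = n − k − 1 = 253 − 2 − 1 = 250.
Two-sided p = 2·P(T_{250} > |t|) ≈ 0.0030.
So 0.001 ≤ p < 0.01.

0.001 ≤ p < 0.01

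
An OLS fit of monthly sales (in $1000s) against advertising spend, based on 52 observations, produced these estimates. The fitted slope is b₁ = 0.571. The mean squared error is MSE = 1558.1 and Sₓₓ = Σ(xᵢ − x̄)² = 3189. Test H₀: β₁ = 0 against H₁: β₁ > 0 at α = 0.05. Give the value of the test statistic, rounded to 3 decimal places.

SE(b₁) = √(MSE/Sₓₓ) = √(1558.1/3189) = 0.698989.
t = 0.571 / 0.698989 = 0.817.
df = n − 2 = 50.
One-sided p ≈ 0.2089, which is ≥ 0.05, so fail to reject H₀.
The data do not give significant evidence that the true slope on advertising spend is positive.

t = 0.817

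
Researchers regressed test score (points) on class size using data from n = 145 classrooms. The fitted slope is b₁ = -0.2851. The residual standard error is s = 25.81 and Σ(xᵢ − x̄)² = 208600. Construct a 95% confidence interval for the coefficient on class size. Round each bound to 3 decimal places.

SE(b₁) = s/√Sₓₓ = 25.81/√208600 = 0.0565107.
df = n − 2 = 143.
t* = t_{0.025, 143} = 1.976692.
Margin = t* × SE = 1.976692 × 0.0565107 = 0.11170.
CI: -0.2851 ± 0.11170 → (-0.397, -0.173).
With 95% confidence, each one-unit increase in class size is associated with a change of between -0.397 and -0.173 points in test score.

(-0.397, -0.173)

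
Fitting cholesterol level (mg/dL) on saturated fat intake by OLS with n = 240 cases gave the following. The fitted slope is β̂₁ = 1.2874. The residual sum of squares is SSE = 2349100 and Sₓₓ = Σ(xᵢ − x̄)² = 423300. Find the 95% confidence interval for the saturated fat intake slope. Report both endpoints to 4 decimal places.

(0.9866, 1.5882)

MSE = SSE/(n − 2) = 2349100/238 = 9870.17.
SE(β̂₁) = √(MSE/Sₓₓ) = √(9870.17/423300) = 0.1527.
df = n − 2 = 238.
t* = t_{0.025, 238} = 1.969982.
Margin = t* × SE = 1.969982 × 0.1527 = 0.300816.
CI: 1.2874 ± 0.300816 → (0.9866, 1.5882).
With 95% confidence, each one-unit increase in saturated fat intake is associated with a change of between 0.9866 and 1.5882 mg/dL in cholesterol level.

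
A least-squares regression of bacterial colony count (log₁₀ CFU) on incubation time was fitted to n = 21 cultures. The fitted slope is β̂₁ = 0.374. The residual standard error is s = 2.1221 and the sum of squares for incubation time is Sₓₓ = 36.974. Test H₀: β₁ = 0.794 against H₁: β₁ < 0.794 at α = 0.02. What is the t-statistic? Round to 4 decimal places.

t = -1.2035

SE(β̂₁) = s/√Sₓₓ = 2.1221/√36.974 = 0.348994.
t = (0.374 − 0.794) / 0.348994 = -1.2035.
df = n − 2 = 19.
One-sided p ≈ 0.1218, which is ≥ 0.02, so fail to reject H₀.
The data do not give significant evidence that the true slope on incubation time is below 0.794 log₁₀ CFU per unit.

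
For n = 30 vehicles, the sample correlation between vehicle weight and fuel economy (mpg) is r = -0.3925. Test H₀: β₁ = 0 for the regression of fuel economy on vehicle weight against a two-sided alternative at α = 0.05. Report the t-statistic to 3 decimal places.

t = r·√(n − 2)/√(1 − r²) = -0.3925·√28/√0.845944 = -2.258.
df = n − 2 = 28.
Two-sided p ≈ 0.0319, which is < 0.05, so reject H₀.
There is evidence of a linear association between vehicle weight and fuel economy.

t = -2.258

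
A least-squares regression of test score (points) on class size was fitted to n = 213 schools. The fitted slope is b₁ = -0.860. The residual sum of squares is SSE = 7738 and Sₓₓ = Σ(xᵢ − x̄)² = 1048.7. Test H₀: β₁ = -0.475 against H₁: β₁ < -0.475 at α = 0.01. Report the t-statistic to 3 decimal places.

t = -2.059

MSE = SSE/(n − 2) = 7738/211 = 36.673.
SE(b₁) = √(MSE/Sₓₓ) = √(36.673/1048.7) = 0.187003.
t = (-0.860 − (-0.475)) / 0.187003 = -2.059.
df = n − 2 = 211.
One-sided p ≈ 0.0204, which is ≥ 0.01, so fail to reject H₀.
The data do not give significant evidence that the true slope on class size is below -0.475 points per unit.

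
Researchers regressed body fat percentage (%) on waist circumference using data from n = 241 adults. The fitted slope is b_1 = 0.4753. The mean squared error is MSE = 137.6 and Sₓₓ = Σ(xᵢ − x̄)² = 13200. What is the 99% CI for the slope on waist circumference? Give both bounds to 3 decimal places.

SE(b_1) = √(MSE/Sₓₓ) = √(137.6/13200) = 0.102099.
df = n − 2 = 239.
t* = t_{0.005, 239} = 2.596556.
Margin = t* × SE = 2.596556 × 0.102099 = 0.26511.
CI: 0.4753 ± 0.26511 → (0.210, 0.740).
With 99% confidence, each one-unit increase in waist circumference is associated with a change of between 0.210 and 0.740 % in body fat percentage.

(0.210, 0.740)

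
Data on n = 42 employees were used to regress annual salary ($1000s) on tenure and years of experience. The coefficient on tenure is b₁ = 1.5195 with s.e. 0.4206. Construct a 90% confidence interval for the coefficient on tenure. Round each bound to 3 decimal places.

(0.811, 2.228)

df = n − k − 1 = 42 − 2 − 1 = 39.
t* = t_{0.05, 39} = 1.684875.
Margin = t* × SE = 1.684875 × 0.4206 = 0.70866.
CI: 1.5195 ± 0.70866 → (0.811, 2.228).
With 90% confidence, each one-unit increase in tenure is associated with a change of between 0.811 and 2.228 $1000s in annual salary, holding the other predictors fixed.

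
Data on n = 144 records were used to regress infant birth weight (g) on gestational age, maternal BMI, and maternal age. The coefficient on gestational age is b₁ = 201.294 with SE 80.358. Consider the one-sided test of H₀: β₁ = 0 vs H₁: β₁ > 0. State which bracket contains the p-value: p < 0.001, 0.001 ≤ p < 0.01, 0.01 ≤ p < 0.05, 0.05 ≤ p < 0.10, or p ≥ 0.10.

0.001 ≤ p < 0.01

t = 201.294 / 80.358 = 2.505.
df = n − k − 1 = 144 − 3 − 1 = 140.
One-sided p = P(T_{140} > t) ≈ 0.0067.
So 0.001 ≤ p < 0.01.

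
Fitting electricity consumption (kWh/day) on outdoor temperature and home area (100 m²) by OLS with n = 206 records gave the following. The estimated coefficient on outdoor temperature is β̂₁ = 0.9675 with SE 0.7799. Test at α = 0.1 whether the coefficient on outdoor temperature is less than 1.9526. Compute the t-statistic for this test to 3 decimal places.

H₀: β₁ = 1.9526 vs H₁: β₁ < 1.9526.
t = (β̂₁ − β₁⁰)/SE = (0.9675 − 1.9526) / 0.7799 = -1.263.
df = n − k − 1 = 206 − 2 − 1 = 203.
One-sided p ≈ 0.1040, which is ≥ 0.1, so fail to reject H₀.
The data do not give significant evidence that the true slope on outdoor temperature is below 1.9526 kWh/day per unit, holding the other predictors fixed.

t = -1.263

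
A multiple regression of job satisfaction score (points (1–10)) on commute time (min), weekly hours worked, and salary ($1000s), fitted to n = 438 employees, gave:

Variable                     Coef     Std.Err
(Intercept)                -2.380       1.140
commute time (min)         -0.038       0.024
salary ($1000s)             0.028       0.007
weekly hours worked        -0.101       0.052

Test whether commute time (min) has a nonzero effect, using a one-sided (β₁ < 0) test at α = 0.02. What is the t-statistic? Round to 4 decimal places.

Read off: b = -0.038, SE = 0.024 for commute time (min).
H₀: β₁ = 0 vs H₁: β₁ < 0.
t = -0.038 / 0.024 = -1.5833.
df = n − k − 1 = 438 − 3 − 1 = 434.
One-sided p ≈ 0.0570, which is ≥ 0.02, so fail to reject H₀.
The data do not give significant evidence that the true slope on commute time (min) is negative, holding the other predictors fixed.

t = -1.5833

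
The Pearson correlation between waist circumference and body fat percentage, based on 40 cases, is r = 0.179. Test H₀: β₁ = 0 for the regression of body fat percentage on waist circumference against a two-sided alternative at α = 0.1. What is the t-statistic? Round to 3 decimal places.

t = 1.122

t = r·√(n − 2)/√(1 − r²) = 0.179·√38/√0.967959 = 1.122.
df = n − 2 = 38.
Two-sided p ≈ 0.2691, which is ≥ 0.1, so fail to reject H₀.
The data do not give significant evidence of a linear association between waist circumference and body fat percentage.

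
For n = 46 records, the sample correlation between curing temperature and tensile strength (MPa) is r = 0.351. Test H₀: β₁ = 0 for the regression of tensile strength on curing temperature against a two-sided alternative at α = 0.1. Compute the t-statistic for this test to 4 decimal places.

t = 2.4865

t = r·√(n − 2)/√(1 − r²) = 0.351·√44/√0.876799 = 2.4865.
df = n − 2 = 44.
Two-sided p ≈ 0.0168, which is < 0.1, so reject H₀.
There is evidence of a linear association between curing temperature and tensile strength.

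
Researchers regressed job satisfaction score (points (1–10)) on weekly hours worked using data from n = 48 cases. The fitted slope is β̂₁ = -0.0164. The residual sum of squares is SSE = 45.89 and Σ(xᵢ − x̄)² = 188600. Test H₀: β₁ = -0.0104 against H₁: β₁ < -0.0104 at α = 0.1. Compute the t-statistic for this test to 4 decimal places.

MSE = SSE/(n − 2) = 45.89/46 = 0.997609.
SE(β̂₁) = √(MSE/Sₓₓ) = √(0.997609/188600) = 0.0022999.
t = (-0.0164 − (-0.0104)) / 0.0022999 = -2.6088.
df = n − 2 = 46.
One-sided p ≈ 0.0061, which is < 0.1, so reject H₀.
There is evidence that the true slope on weekly hours worked is below -0.0104 points (1–10) per unit.

t = -2.6088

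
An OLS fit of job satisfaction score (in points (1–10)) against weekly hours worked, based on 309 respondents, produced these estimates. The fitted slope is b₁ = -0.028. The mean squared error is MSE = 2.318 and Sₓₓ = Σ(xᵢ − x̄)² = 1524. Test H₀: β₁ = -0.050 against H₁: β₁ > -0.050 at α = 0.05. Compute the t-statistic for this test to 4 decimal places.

t = 0.5641

SE(b₁) = √(MSE/Sₓₓ) = √(2.318/1524) = 0.039.
t = (-0.028 − (-0.050)) / 0.039 = 0.5641.
df = n − 2 = 307.
One-sided p ≈ 0.2865, which is ≥ 0.05, so fail to reject H₀.
The data do not give significant evidence that the true slope on weekly hours worked exceeds -0.050 points (1–10) per unit.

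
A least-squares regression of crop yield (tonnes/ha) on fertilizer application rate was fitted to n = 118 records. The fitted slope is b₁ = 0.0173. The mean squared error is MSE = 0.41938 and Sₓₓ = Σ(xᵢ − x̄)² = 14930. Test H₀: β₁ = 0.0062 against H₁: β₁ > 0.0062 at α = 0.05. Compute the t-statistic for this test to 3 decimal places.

t = 2.094

SE(b₁) = √(MSE/Sₓₓ) = √(0.41938/14930) = 0.00529998.
t = (0.0173 − 0.0062) / 0.00529998 = 2.094.
df = n − 2 = 116.
One-sided p ≈ 0.0192, which is < 0.05, so reject H₀.
There is evidence that the true slope on fertilizer application rate exceeds 0.0062 tonnes/ha per unit.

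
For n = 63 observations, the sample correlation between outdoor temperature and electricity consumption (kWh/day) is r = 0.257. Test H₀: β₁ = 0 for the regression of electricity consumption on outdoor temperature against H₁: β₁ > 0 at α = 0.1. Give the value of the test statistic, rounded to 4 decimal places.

t = 2.0770

t = r·√(n − 2)/√(1 − r²) = 0.257·√61/√0.933951 = 2.0770.
df = n − 2 = 61.
One-sided p ≈ 0.0210, which is < 0.1, so reject H₀.
There is evidence of a linear association between outdoor temperature and electricity consumption.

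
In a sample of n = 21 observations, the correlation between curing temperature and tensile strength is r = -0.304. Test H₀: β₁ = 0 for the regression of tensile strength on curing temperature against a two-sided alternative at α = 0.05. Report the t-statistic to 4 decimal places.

t = r·√(n − 2)/√(1 − r²) = -0.304·√19/√0.907584 = -1.3909.
df = n − 2 = 19.
Two-sided p ≈ 0.1803, which is ≥ 0.05, so fail to reject H₀.
The data do not give significant evidence of a linear association between curing temperature and tensile strength.

t = -1.3909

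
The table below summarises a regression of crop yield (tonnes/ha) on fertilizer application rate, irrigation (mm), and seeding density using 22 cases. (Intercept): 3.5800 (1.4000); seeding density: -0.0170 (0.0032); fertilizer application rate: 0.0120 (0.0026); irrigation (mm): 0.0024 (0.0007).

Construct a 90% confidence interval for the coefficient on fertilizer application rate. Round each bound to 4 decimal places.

Read off: b = 0.0120, SE = 0.0026 for fertilizer application rate.
df = n − k − 1 = 22 − 3 − 1 = 18.
t* = t_{0.05, 18} = 1.734064.
Margin = t* × SE = 1.734064 × 0.0026 = 0.004509.
CI: 0.0120 ± 0.004509 → (0.0075, 0.0165).

(0.0075, 0.0165)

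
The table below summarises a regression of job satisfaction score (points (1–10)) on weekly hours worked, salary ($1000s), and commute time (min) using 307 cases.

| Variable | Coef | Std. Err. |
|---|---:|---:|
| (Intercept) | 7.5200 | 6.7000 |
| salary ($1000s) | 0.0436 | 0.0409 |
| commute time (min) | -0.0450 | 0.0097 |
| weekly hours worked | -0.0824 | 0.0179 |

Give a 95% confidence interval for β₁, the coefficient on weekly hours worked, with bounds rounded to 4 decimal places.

(-0.1176, -0.0472)

Read off: b = -0.0824, SE = 0.0179 for weekly hours worked.
df = n − k − 1 = 307 − 3 − 1 = 303.
t* = t_{0.025, 303} = 1.967824.
Margin = t* × SE = 1.967824 × 0.0179 = 0.035224.
CI: -0.0824 ± 0.035224 → (-0.1176, -0.0472).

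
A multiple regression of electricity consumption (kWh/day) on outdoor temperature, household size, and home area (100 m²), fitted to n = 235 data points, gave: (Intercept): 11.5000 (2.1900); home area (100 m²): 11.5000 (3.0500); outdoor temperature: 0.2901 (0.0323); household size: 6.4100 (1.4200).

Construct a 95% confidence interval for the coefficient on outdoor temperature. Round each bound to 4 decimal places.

Read off: b = 0.2901, SE = 0.0323 for outdoor temperature.
df = n − k − 1 = 235 − 3 − 1 = 231.
t* = t_{0.025, 231} = 1.970287.
Margin = t* × SE = 1.970287 × 0.0323 = 0.063640.
CI: 0.2901 ± 0.063640 → (0.2265, 0.3537).

(0.2265, 0.3537)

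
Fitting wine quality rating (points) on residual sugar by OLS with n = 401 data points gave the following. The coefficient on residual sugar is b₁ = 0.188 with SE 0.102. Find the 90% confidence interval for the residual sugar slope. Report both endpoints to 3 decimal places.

(0.020, 0.356)

df = n − 2 = 401 − 2 = 399.
t* = t_{0.05, 399} = 1.648682.
Margin = t* × SE = 1.648682 × 0.102 = 0.16817.
CI: 0.188 ± 0.16817 → (0.020, 0.356).
With 90% confidence, each one-unit increase in residual sugar is associated with a change of between 0.020 and 0.356 points in wine quality rating.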